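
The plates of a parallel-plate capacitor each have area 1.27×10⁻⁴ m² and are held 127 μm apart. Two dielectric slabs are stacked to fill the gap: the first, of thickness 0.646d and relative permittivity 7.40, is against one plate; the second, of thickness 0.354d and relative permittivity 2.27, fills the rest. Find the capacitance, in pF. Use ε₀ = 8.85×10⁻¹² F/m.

36.4 pF

Stacked slabs ⇒ two capacitors in series, each with the full plate area.
C₁ = κ₁ε₀A/d₁ = 7.40 × 8.85×10⁻¹² × 1.27×10⁻⁴ / 8.20×10⁻⁵ = 1.01×10⁻¹⁰ F.
C₂ = κ₂ε₀A/d₂ = 2.27 × 8.85×10⁻¹² × 1.27×10⁻⁴ / 4.50×10⁻⁵ = 5.68×10⁻¹¹ F.
C = (1/C₁ + 1/C₂)⁻¹ = 3.64×10⁻¹¹ F.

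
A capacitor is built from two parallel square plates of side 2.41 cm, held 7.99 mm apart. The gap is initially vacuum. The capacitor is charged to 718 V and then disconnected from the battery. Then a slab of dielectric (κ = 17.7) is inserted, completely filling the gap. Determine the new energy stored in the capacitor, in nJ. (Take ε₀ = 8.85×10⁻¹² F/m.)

U ≈ 9.37 nJ

A = (2.41 cm)² = 5.81×10⁻⁴ m².
Initially C₁ = ε₀A/d = 8.85×10⁻¹² × 5.81×10⁻⁴ / 7.99×10⁻³ = 6.43×10⁻¹³ F.
U₁ = 1.66×10⁻⁷ J.
Isolated ⇒ Q is held fixed. C₂ = 17.7 C₁ and U = Q²/(2C), so U₂/U₁ = C₁/C₂ = 0.0565.
U₂ = 0.0565 × 1.66×10⁻⁷ = 9.37×10⁻⁹ J.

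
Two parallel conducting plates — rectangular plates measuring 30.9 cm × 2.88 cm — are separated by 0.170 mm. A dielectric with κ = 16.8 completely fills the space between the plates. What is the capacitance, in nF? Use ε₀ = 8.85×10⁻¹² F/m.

C ≈ 7.78 nF

A = 30.9 × 2.88 cm² = 8.90×10⁻³ m².
C = κε₀A/d = 16.8 × 8.85×10⁻¹² × 8.90×10⁻³ / 1.70×10⁻⁴ = 7.78×10⁻⁹ F.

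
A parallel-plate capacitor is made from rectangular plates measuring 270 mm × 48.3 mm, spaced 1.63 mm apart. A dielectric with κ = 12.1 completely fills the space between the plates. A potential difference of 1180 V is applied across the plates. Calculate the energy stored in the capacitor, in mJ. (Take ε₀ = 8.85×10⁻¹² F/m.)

U ≈ 0.596 mJ

A = 270 × 48.3 mm² = 1.30×10⁻² m².
C = κε₀A/d = 12.1 × 8.85×10⁻¹² × 1.30×10⁻² / 1.63×10⁻³ = 8.57×10⁻¹⁰ F.
U = ½CV² = ½ × 8.57×10⁻¹⁰ × (1180)² = 5.96×10⁻⁴ J.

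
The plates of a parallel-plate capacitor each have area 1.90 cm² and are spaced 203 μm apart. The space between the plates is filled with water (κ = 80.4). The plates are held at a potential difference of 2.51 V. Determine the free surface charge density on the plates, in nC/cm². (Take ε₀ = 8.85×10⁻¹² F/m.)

σ ≈ 0.880 nC/cm²

A = 1.90 cm² = 1.90×10⁻⁴ m².
C = κε₀A/d = 80.4 × 8.85×10⁻¹² × 1.90×10⁻⁴ / 2.03×10⁻⁴ = 6.66×10⁻¹⁰ F.
σ = Q/A = CV/A = 6.66×10⁻¹⁰ × 2.51 / 1.90×10⁻⁴ = 8.80×10⁻⁶ C/m².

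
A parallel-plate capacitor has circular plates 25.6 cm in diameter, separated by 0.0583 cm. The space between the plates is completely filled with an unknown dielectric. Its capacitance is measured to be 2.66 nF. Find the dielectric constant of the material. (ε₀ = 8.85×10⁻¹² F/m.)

A = π(25.6/2 cm)² = 5.15×10⁻² m².
κ = Cd/(ε₀A) = 2.66×10⁻⁹ × 5.83×10⁻⁴ / (8.85×10⁻¹² × 5.15×10⁻²) = 3.40.

κ ≈ 3.40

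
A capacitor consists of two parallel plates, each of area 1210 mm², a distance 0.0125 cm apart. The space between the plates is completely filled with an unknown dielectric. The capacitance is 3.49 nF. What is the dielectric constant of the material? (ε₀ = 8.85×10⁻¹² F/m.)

κ ≈ 40.7

A = 1210 mm² = 1.21×10⁻³ m².
κ = Cd/(ε₀A) = 3.49×10⁻⁹ × 1.25×10⁻⁴ / (8.85×10⁻¹² × 1.21×10⁻³) = 40.7.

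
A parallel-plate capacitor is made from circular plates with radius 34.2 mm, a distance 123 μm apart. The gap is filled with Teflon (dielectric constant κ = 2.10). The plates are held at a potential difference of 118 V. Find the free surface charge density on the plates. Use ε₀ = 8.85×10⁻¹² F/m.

σ ≈ 17.8 μC/m²

A = π(34.2 mm)² = 3.67×10⁻³ m².
C = κε₀A/d = 2.10 × 8.85×10⁻¹² × 3.67×10⁻³ / 1.23×10⁻⁴ = 5.55×10⁻¹⁰ F.
σ = Q/A = CV/A = 5.55×10⁻¹⁰ × 118 / 3.67×10⁻³ = 1.78×10⁻⁵ C/m².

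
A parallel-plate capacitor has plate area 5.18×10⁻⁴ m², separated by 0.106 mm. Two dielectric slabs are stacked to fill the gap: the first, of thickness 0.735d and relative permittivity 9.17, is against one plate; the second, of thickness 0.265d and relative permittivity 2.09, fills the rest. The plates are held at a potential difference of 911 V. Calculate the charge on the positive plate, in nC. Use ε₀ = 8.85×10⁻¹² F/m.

Stacked slabs ⇒ two capacitors in series, each with the full plate area.
C₁ = κ₁ε₀A/d₁ = 9.17 × 8.85×10⁻¹² × 5.18×10⁻⁴ / 7.79×10⁻⁵ = 5.40×10⁻¹⁰ F.
C₂ = κ₂ε₀A/d₂ = 2.09 × 8.85×10⁻¹² × 5.18×10⁻⁴ / 2.81×10⁻⁵ = 3.41×10⁻¹⁰ F.
C = (1/C₁ + 1/C₂)⁻¹ = 2.09×10⁻¹⁰ F.
Q = CV = 2.09×10⁻¹⁰ × 911 = 1.90×10⁻⁷ C.

Q ≈ 190 nC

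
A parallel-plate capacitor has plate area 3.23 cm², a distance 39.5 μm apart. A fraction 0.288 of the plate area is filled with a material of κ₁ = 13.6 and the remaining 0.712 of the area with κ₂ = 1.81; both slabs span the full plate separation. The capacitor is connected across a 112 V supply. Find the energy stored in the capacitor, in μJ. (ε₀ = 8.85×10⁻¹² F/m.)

2.36 μJ

A = 3.23 cm² = 3.23×10⁻⁴ m².
Side-by-side slabs ⇒ two capacitors in parallel, each spanning the full gap.
C₁ = κ₁ε₀A₁/d = 13.6 × 8.85×10⁻¹² × 9.30×10⁻⁵ / 3.95×10⁻⁵ = 2.83×10⁻¹⁰ F.
C₂ = κ₂ε₀A₂/d = 1.81 × 8.85×10⁻¹² × 2.30×10⁻⁴ / 3.95×10⁻⁵ = 9.33×10⁻¹¹ F.
C = C₁ + C₂ = 3.77×10⁻¹⁰ F.
U = ½CV² = ½ × 3.77×10⁻¹⁰ × (112)² = 2.36×10⁻⁶ J.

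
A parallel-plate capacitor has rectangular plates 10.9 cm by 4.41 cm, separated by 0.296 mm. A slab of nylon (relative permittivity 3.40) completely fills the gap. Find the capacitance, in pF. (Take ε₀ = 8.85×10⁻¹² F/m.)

C ≈ 489 pF

A = 10.9 × 4.41 cm² = 4.81×10⁻³ m².
C = κε₀A/d = 3.40 × 8.85×10⁻¹² × 4.81×10⁻³ / 2.96×10⁻⁴ = 4.89×10⁻¹⁰ F.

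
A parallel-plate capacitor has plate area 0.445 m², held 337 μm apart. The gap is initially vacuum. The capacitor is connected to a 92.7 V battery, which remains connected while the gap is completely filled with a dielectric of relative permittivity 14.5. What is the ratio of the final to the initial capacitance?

14.5

C = κε₀A/d scales with κ, so C₂/C₁ = κ = 14.5.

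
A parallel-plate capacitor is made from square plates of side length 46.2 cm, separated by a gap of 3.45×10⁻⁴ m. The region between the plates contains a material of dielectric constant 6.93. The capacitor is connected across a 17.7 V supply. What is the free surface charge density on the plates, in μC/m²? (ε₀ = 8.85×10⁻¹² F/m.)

A = (46.2 cm)² = 0.213 m².
C = κε₀A/d = 6.93 × 8.85×10⁻¹² × 0.213 / 3.45×10⁻⁴ = 3.79×10⁻⁸ F.
σ = Q/A = CV/A = 3.79×10⁻⁸ × 17.7 / 0.213 = 3.15×10⁻⁶ C/m².

3.15 μC/m²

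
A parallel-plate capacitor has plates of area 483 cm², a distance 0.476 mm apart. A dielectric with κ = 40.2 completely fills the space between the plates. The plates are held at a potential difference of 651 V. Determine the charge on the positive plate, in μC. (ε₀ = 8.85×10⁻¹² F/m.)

A = 483 cm² = 4.83×10⁻² m².
C = κε₀A/d = 40.2 × 8.85×10⁻¹² × 4.83×10⁻² / 4.76×10⁻⁴ = 3.61×10⁻⁸ F.
Q = CV = 3.61×10⁻⁸ × 651 = 2.35×10⁻⁵ C.

23.5 μC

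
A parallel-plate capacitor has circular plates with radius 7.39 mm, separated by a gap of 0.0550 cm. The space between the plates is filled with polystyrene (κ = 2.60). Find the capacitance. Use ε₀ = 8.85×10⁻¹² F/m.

7.18 pF

A = π(7.39 mm)² = 1.72×10⁻⁴ m².
C = κε₀A/d = 2.60 × 8.85×10⁻¹² × 1.72×10⁻⁴ / 5.50×10⁻⁴ = 7.18×10⁻¹² F.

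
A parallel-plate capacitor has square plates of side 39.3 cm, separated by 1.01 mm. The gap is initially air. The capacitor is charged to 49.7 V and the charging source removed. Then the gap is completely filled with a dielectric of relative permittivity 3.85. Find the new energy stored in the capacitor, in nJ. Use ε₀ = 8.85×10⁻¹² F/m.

434 nJ

A = (39.3 cm)² = 0.154 m².
Initially C₁ = ε₀A/d = 8.85×10⁻¹² × 0.154 / 1.01×10⁻³ = 1.35×10⁻⁹ F.
U₁ = 1.67×10⁻⁶ J.
Isolated ⇒ Q is held fixed. C₂ = 3.85 C₁ and U = Q²/(2C), so U₂/U₁ = C₁/C₂ = 0.260.
U₂ = 0.260 × 1.67×10⁻⁶ = 4.34×10⁻⁷ J.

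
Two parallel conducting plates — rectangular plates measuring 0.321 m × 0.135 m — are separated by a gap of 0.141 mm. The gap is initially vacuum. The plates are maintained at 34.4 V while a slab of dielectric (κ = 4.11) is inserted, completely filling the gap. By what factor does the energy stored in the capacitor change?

Battery connected ⇒ V is held fixed.
C₂ = 4.11 C₁ and U = ½CV², so U₂/U₁ = C₂/C₁ = 4.11.

U₂/U₁ ≈ 4.11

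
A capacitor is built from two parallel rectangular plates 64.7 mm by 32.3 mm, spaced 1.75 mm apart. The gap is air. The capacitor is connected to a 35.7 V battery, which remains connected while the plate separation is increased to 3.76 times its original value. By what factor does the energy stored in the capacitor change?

Battery connected ⇒ V is held fixed.
C₂ = 0.266 C₁ and U = ½CV², so U₂/U₁ = C₂/C₁ = 0.266.

0.266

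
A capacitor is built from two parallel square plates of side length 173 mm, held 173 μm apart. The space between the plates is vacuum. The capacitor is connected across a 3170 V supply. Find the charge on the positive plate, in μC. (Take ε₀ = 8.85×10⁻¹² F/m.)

Q ≈ 4.85 μC

A = (173 mm)² = 2.99×10⁻² m².
C = ε₀A/d = 8.85×10⁻¹² × 2.99×10⁻² / 1.73×10⁻⁴ = 1.53×10⁻⁹ F.
Q = CV = 1.53×10⁻⁹ × 3170 = 4.85×10⁻⁶ C.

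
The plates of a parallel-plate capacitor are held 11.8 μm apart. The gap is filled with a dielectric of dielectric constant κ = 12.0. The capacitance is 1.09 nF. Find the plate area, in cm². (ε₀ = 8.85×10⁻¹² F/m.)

1.21 cm²

A = Cd/(κε₀) = 1.09×10⁻⁹ × 1.18×10⁻⁵ / (12.0 × 8.85×10⁻¹²) = 1.21×10⁻⁴ m².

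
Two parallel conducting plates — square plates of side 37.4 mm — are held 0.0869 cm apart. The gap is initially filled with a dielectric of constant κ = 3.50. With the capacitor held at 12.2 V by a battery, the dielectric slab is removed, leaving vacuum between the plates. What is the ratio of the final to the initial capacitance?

C = κε₀A/d scales with κ, so C₂/C₁ = 1/κ = 1/3.50 = 0.286.

0.286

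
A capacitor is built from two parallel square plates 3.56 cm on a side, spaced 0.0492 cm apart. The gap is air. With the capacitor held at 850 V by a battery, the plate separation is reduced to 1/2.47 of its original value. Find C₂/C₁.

C = ε₀A/d scales as 1/d, so C₂/C₁ = d₁/d₂ = 2.47.

C₂/C₁ ≈ 2.47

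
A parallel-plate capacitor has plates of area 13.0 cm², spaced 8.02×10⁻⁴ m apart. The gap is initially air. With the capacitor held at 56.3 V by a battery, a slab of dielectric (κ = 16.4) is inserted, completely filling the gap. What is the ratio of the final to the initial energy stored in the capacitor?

16.4

Battery connected ⇒ V is held fixed.
C₂ = 16.4 C₁ and U = ½CV², so U₂/U₁ = C₂/C₁ = 16.4.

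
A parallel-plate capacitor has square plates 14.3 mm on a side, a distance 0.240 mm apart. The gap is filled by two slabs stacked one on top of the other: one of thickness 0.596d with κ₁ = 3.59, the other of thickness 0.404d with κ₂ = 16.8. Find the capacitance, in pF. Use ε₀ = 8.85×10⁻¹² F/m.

A = (14.3 mm)² = 2.04×10⁻⁴ m².
Stacked slabs ⇒ two capacitors in series, each with the full plate area.
C₁ = κ₁ε₀A/d₁ = 3.59 × 8.85×10⁻¹² × 2.04×10⁻⁴ / 1.43×10⁻⁴ = 4.54×10⁻¹¹ F.
C₂ = κ₂ε₀A/d₂ = 16.8 × 8.85×10⁻¹² × 2.04×10⁻⁴ / 9.70×10⁻⁵ = 3.14×10⁻¹⁰ F.
C = (1/C₁ + 1/C₂)⁻¹ = 3.97×10⁻¹¹ F.

C ≈ 39.7 pF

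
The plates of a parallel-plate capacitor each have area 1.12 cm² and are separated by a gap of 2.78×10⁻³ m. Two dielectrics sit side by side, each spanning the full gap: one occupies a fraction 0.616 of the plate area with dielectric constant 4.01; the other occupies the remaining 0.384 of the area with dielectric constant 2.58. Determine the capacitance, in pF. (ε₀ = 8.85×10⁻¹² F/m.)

A = 1.12 cm² = 1.12×10⁻⁴ m².
Side-by-side slabs ⇒ two capacitors in parallel, each spanning the full gap.
C₁ = κ₁ε₀A₁/d = 4.01 × 8.85×10⁻¹² × 6.90×10⁻⁵ / 2.78×10⁻³ = 8.81×10⁻¹³ F.
C₂ = κ₂ε₀A₂/d = 2.58 × 8.85×10⁻¹² × 4.30×10⁻⁵ / 2.78×10⁻³ = 3.53×10⁻¹³ F.
C = C₁ + C₂ = 1.23×10⁻¹² F.

C ≈ 1.23 pF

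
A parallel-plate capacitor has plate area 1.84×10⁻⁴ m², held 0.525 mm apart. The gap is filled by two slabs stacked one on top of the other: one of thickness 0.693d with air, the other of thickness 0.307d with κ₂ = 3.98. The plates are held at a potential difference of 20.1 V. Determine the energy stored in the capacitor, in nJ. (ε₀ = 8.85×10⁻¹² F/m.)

U ≈ 0.814 nJ

Stacked slabs ⇒ two capacitors in series, each with the full plate area.
C₁ = κ₁ε₀A/d₁ = 1.00 × 8.85×10⁻¹² × 1.84×10⁻⁴ / 3.64×10⁻⁴ = 4.48×10⁻¹² F.
C₂ = κ₂ε₀A/d₂ = 3.98 × 8.85×10⁻¹² × 1.84×10⁻⁴ / 1.61×10⁻⁴ = 4.02×10⁻¹¹ F.
C = (1/C₁ + 1/C₂)⁻¹ = 4.03×10⁻¹² F.
U = ½CV² = ½ × 4.03×10⁻¹² × (20.1)² = 8.14×10⁻¹⁰ J.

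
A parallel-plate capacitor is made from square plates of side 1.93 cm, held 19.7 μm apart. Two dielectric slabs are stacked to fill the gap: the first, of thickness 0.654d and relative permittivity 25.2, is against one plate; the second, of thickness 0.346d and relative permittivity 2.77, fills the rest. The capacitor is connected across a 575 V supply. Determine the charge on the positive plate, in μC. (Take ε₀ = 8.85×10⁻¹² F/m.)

A = (1.93 cm)² = 3.72×10⁻⁴ m².
Stacked slabs ⇒ two capacitors in series, each with the full plate area.
C₁ = κ₁ε₀A/d₁ = 25.2 × 8.85×10⁻¹² × 3.72×10⁻⁴ / 1.29×10⁻⁵ = 6.45×10⁻⁹ F.
C₂ = κ₂ε₀A/d₂ = 2.77 × 8.85×10⁻¹² × 3.72×10⁻⁴ / 6.82×10⁻⁶ = 1.34×10⁻⁹ F.
C = (1/C₁ + 1/C₂)⁻¹ = 1.11×10⁻⁹ F.
Q = CV = 1.11×10⁻⁹ × 575 = 6.38×10⁻⁷ C.

0.638 μC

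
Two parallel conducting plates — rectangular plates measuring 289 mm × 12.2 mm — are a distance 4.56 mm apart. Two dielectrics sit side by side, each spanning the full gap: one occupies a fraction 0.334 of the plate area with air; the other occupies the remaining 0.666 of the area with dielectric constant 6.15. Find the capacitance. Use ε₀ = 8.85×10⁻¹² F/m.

A = 289 × 12.2 mm² = 3.53×10⁻³ m².
Side-by-side slabs ⇒ two capacitors in parallel, each spanning the full gap.
C₁ = κ₁ε₀A₁/d = 1.00 × 8.85×10⁻¹² × 1.18×10⁻³ / 4.56×10⁻³ = 2.29×10⁻¹² F.
C₂ = κ₂ε₀A₂/d = 6.15 × 8.85×10⁻¹² × 2.35×10⁻³ / 4.56×10⁻³ = 2.80×10⁻¹¹ F.
C = C₁ + C₂ = 3.03×10⁻¹¹ F.

C ≈ 30.3 pF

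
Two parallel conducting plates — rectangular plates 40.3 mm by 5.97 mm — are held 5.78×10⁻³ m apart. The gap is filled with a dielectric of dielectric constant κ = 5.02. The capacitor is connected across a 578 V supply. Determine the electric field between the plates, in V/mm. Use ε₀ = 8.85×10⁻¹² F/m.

E = V/d = 578 / 5.78×10⁻³ = 1.00×10⁵ V/m.

E ≈ 100 V/mm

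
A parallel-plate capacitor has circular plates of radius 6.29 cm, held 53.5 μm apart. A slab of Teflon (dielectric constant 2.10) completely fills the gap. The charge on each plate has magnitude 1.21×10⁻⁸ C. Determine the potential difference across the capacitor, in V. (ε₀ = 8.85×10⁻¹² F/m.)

2.80 V

A = π(6.29 cm)² = 1.24×10⁻² m².
C = κε₀A/d = 2.10 × 8.85×10⁻¹² × 1.24×10⁻² / 5.35×10⁻⁵ = 4.32×10⁻⁹ F.
V = Q/C = 1.21×10⁻⁸ / 4.32×10⁻⁹ = 2.80 V.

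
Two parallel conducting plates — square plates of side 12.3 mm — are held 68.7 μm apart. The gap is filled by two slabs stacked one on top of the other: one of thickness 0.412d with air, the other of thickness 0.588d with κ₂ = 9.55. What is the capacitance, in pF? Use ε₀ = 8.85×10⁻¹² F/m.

C ≈ 41.2 pF

A = (12.3 mm)² = 1.51×10⁻⁴ m².
Stacked slabs ⇒ two capacitors in series, each with the full plate area.
C₁ = κ₁ε₀A/d₁ = 1.00 × 8.85×10⁻¹² × 1.51×10⁻⁴ / 2.83×10⁻⁵ = 4.73×10⁻¹¹ F.
C₂ = κ₂ε₀A/d₂ = 9.55 × 8.85×10⁻¹² × 1.51×10⁻⁴ / 4.04×10⁻⁵ = 3.17×10⁻¹⁰ F.
C = (1/C₁ + 1/C₂)⁻¹ = 4.12×10⁻¹¹ F.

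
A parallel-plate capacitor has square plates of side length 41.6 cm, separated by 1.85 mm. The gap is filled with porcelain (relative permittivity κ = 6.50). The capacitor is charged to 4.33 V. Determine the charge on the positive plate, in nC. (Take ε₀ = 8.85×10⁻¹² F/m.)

A = (41.6 cm)² = 0.173 m².
C = κε₀A/d = 6.50 × 8.85×10⁻¹² × 0.173 / 1.85×10⁻³ = 5.38×10⁻⁹ F.
Q = CV = 5.38×10⁻⁹ × 4.33 = 2.33×10⁻⁸ C.

23.3 nC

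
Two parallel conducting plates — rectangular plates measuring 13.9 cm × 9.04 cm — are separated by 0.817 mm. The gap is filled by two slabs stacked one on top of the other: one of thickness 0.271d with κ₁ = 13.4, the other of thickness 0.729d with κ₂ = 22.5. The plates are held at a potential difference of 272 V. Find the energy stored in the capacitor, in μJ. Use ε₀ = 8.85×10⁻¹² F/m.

U ≈ 95.7 μJ

A = 13.9 × 9.04 cm² = 1.26×10⁻² m².
Stacked slabs ⇒ two capacitors in series, each with the full plate area.
C₁ = κ₁ε₀A/d₁ = 13.4 × 8.85×10⁻¹² × 1.26×10⁻² / 2.21×10⁻⁴ = 6.73×10⁻⁹ F.
C₂ = κ₂ε₀A/d₂ = 22.5 × 8.85×10⁻¹² × 1.26×10⁻² / 5.96×10⁻⁴ = 4.20×10⁻⁹ F.
C = (1/C₁ + 1/C₂)⁻¹ = 2.59×10⁻⁹ F.
U = ½CV² = ½ × 2.59×10⁻⁹ × (272)² = 9.57×10⁻⁵ J.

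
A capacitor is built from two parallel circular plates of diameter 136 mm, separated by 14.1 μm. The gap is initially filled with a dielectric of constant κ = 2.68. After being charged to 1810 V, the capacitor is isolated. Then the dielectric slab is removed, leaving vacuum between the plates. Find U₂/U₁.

U₂/U₁ ≈ 2.68

Isolated ⇒ Q is held fixed.
C₂ = 0.373 C₁ and U = Q²/(2C), so U₂/U₁ = C₁/C₂ = 2.68.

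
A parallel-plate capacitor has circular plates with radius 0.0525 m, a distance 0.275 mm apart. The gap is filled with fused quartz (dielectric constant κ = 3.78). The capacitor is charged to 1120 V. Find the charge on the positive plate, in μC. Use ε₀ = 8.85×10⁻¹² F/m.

1.18 μC

A = π(0.0525 m)² = 8.66×10⁻³ m².
C = κε₀A/d = 3.78 × 8.85×10⁻¹² × 8.66×10⁻³ / 2.75×10⁻⁴ = 1.05×10⁻⁹ F.
Q = CV = 1.05×10⁻⁹ × 1120 = 1.18×10⁻⁶ C.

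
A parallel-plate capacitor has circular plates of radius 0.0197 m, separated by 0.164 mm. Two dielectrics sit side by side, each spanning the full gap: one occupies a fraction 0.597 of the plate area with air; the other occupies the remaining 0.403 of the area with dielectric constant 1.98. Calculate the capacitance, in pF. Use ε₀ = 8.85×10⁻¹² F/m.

91.8 pF

A = π(0.0197 m)² = 1.22×10⁻³ m².
Side-by-side slabs ⇒ two capacitors in parallel, each spanning the full gap.
C₁ = κ₁ε₀A₁/d = 1.00 × 8.85×10⁻¹² × 7.28×10⁻⁴ / 1.64×10⁻⁴ = 3.93×10⁻¹¹ F.
C₂ = κ₂ε₀A₂/d = 1.98 × 8.85×10⁻¹² × 4.91×10⁻⁴ / 1.64×10⁻⁴ = 5.25×10⁻¹¹ F.
C = C₁ + C₂ = 9.18×10⁻¹¹ F.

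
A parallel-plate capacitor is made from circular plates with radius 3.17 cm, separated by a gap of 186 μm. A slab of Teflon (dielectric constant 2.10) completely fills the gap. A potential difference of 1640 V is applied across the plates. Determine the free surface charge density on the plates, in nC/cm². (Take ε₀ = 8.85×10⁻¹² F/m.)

A = π(3.17 cm)² = 3.16×10⁻³ m².
C = κε₀A/d = 2.10 × 8.85×10⁻¹² × 3.16×10⁻³ / 1.86×10⁻⁴ = 3.15×10⁻¹⁰ F.
σ = Q/A = CV/A = 3.15×10⁻¹⁰ × 1640 / 3.16×10⁻³ = 1.64×10⁻⁴ C/m².

16.4 nC/cm²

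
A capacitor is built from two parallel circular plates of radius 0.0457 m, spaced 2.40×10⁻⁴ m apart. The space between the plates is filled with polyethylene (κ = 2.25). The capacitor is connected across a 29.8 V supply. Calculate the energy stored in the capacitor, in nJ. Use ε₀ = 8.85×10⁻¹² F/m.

242 nJ

A = π(0.0457 m)² = 6.56×10⁻³ m².
C = κε₀A/d = 2.25 × 8.85×10⁻¹² × 6.56×10⁻³ / 2.40×10⁻⁴ = 5.44×10⁻¹⁰ F.
U = ½CV² = ½ × 5.44×10⁻¹⁰ × (29.8)² = 2.42×10⁻⁷ J.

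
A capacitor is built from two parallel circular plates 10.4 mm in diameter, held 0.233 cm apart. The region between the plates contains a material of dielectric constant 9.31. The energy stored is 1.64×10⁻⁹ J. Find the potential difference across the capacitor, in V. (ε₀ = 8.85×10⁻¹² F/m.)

V ≈ 33.0 V

A = π(10.4/2 mm)² = 8.49×10⁻⁵ m².
C = κε₀A/d = 9.31 × 8.85×10⁻¹² × 8.49×10⁻⁵ / 2.33×10⁻³ = 3.00×10⁻¹² F.
V = √(2U/C) = √(2 × 1.64×10⁻⁹ / 3.00×10⁻¹²) = 33.0 V.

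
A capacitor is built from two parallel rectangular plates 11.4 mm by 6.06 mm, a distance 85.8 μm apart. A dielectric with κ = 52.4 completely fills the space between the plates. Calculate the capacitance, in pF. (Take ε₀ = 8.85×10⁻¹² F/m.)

A = 11.4 × 6.06 mm² = 6.91×10⁻⁵ m².
C = κε₀A/d = 52.4 × 8.85×10⁻¹² × 6.91×10⁻⁵ / 8.58×10⁻⁵ = 3.73×10⁻¹⁰ F.

C ≈ 373 pF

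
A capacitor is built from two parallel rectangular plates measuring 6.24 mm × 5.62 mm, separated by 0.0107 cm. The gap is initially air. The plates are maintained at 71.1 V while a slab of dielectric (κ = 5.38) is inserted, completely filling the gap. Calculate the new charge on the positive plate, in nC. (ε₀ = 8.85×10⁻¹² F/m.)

A = 6.24 × 5.62 mm² = 3.51×10⁻⁵ m².
Initially C₁ = ε₀A/d = 8.85×10⁻¹² × 3.51×10⁻⁵ / 1.07×10⁻⁴ = 2.90×10⁻¹² F.
Q₁ = 2.06×10⁻¹⁰ C.
Battery connected ⇒ V is held fixed. C₂ = 5.38 C₁ and Q = CV, so Q₂/Q₁ = C₂/C₁ = 5.38.
Q₂ = 5.38 × 2.06×10⁻¹⁰ = 1.11×10⁻⁹ C.

Q ≈ 1.11 nC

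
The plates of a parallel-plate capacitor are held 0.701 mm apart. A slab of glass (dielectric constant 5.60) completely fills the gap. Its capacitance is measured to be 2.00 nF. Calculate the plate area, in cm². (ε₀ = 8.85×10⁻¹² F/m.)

283 cm²

A = Cd/(κε₀) = 2.00×10⁻⁹ × 7.01×10⁻⁴ / (5.60 × 8.85×10⁻¹²) = 2.83×10⁻² m².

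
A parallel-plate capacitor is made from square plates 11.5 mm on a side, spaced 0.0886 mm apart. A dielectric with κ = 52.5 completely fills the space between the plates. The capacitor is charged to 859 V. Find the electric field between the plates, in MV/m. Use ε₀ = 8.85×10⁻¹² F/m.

9.70 MV/m

E = V/d = 859 / 8.86×10⁻⁵ = 9.70×10⁶ V/m.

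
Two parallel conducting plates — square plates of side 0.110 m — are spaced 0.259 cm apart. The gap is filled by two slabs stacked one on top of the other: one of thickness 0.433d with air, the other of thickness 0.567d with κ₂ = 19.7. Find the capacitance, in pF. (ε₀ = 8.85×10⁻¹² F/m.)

C ≈ 89.5 pF

A = (0.110 m)² = 1.21×10⁻² m².
Stacked slabs ⇒ two capacitors in series, each with the full plate area.
C₁ = κ₁ε₀A/d₁ = 1.00 × 8.85×10⁻¹² × 1.21×10⁻² / 1.12×10⁻³ = 9.55×10⁻¹¹ F.
C₂ = κ₂ε₀A/d₂ = 19.7 × 8.85×10⁻¹² × 1.21×10⁻² / 1.47×10⁻³ = 1.44×10⁻⁹ F.
C = (1/C₁ + 1/C₂)⁻¹ = 8.95×10⁻¹¹ F.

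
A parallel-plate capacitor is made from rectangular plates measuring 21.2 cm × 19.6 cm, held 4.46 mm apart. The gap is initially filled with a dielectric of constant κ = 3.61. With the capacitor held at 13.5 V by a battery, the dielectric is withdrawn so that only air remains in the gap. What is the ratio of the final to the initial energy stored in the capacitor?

Battery connected ⇒ V is held fixed.
C₂ = 0.277 C₁ and U = ½CV², so U₂/U₁ = C₂/C₁ = 0.277.

U₂/U₁ ≈ 0.277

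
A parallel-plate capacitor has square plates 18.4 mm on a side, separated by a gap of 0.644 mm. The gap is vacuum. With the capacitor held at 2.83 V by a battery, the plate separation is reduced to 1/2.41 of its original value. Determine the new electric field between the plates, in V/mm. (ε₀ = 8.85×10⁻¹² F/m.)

10.6 V/mm

A = (18.4 mm)² = 3.39×10⁻⁴ m².
Initially C₁ = ε₀A/d = 8.85×10⁻¹² × 3.39×10⁻⁴ / 6.44×10⁻⁴ = 4.65×10⁻¹² F.
E₁ = 4.39×10³ V/m.
Battery connected ⇒ V is held fixed. E = V/d, so E₂/E₁ = d₁/d₂ = 2.41.
E₂ = 2.41 × 4.39×10³ = 1.06×10⁴ V/m.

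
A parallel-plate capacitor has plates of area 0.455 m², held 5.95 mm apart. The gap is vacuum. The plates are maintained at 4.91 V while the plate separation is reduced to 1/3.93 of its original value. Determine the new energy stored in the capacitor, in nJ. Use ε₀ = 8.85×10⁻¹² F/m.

32.1 nJ

Initially C₁ = ε₀A/d = 8.85×10⁻¹² × 0.455 / 5.95×10⁻³ = 6.77×10⁻¹⁰ F.
U₁ = 8.16×10⁻⁹ J.
Battery connected ⇒ V is held fixed. C₂ = 3.93 C₁ and U = ½CV², so U₂/U₁ = C₂/C₁ = 3.93.
U₂ = 3.93 × 8.16×10⁻⁹ = 3.21×10⁻⁸ J.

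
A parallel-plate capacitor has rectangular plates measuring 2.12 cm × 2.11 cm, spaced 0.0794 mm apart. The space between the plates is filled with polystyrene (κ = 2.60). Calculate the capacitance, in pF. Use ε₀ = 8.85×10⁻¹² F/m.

C ≈ 130 pF

A = 2.12 × 2.11 cm² = 4.47×10⁻⁴ m².
C = κε₀A/d = 2.60 × 8.85×10⁻¹² × 4.47×10⁻⁴ / 7.94×10⁻⁵ = 1.30×10⁻¹⁰ F.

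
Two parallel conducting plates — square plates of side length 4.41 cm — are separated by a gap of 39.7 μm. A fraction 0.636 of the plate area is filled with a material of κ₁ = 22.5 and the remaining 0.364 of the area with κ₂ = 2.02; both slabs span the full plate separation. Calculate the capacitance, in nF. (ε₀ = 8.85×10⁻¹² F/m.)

C ≈ 6.52 nF

A = (4.41 cm)² = 1.94×10⁻³ m².
Side-by-side slabs ⇒ two capacitors in parallel, each spanning the full gap.
C₁ = κ₁ε₀A₁/d = 22.5 × 8.85×10⁻¹² × 1.24×10⁻³ / 3.97×10⁻⁵ = 6.20×10⁻⁹ F.
C₂ = κ₂ε₀A₂/d = 2.02 × 8.85×10⁻¹² × 7.08×10⁻⁴ / 3.97×10⁻⁵ = 3.19×10⁻¹⁰ F.
C = C₁ + C₂ = 6.52×10⁻⁹ F.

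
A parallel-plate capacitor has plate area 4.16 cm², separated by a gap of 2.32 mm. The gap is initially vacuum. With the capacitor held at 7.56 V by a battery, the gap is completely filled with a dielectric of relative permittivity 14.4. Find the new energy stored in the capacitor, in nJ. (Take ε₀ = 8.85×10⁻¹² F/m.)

U ≈ 0.653 nJ

A = 4.16 cm² = 4.16×10⁻⁴ m².
Initially C₁ = ε₀A/d = 8.85×10⁻¹² × 4.16×10⁻⁴ / 2.32×10⁻³ = 1.59×10⁻¹² F.
U₁ = 4.53×10⁻¹¹ J.
Battery connected ⇒ V is held fixed. C₂ = 14.4 C₁ and U = ½CV², so U₂/U₁ = C₂/C₁ = 14.4.
U₂ = 14.4 × 4.53×10⁻¹¹ = 6.53×10⁻¹⁰ J.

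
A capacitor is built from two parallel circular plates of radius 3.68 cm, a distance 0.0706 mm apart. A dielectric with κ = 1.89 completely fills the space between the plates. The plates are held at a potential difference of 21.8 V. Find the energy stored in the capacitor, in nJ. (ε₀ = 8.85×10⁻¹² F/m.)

240 nJ

A = π(3.68 cm)² = 4.25×10⁻³ m².
C = κε₀A/d = 1.89 × 8.85×10⁻¹² × 4.25×10⁻³ / 7.06×10⁻⁵ = 1.01×10⁻⁹ F.
U = ½CV² = ½ × 1.01×10⁻⁹ × (21.8)² = 2.40×10⁻⁷ J.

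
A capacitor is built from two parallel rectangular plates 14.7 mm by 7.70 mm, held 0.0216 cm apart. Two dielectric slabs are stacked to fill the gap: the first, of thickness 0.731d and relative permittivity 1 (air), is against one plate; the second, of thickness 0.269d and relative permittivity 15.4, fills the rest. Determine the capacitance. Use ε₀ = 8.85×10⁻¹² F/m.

6.20 pF

A = 14.7 × 7.70 mm² = 1.13×10⁻⁴ m².
Stacked slabs ⇒ two capacitors in series, each with the full plate area.
C₁ = κ₁ε₀A/d₁ = 1.00 × 8.85×10⁻¹² × 1.13×10⁻⁴ / 1.58×10⁻⁴ = 6.34×10⁻¹² F.
C₂ = κ₂ε₀A/d₂ = 15.4 × 8.85×10⁻¹² × 1.13×10⁻⁴ / 5.81×10⁻⁵ = 2.66×10⁻¹⁰ F.
C = (1/C₁ + 1/C₂)⁻¹ = 6.20×10⁻¹² F.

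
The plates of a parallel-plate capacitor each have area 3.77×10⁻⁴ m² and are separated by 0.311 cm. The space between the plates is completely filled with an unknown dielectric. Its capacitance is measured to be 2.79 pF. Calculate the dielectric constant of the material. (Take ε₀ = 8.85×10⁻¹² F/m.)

κ = Cd/(ε₀A) = 2.79×10⁻¹² × 3.11×10⁻³ / (8.85×10⁻¹² × 3.77×10⁻⁴) = 2.60.

2.60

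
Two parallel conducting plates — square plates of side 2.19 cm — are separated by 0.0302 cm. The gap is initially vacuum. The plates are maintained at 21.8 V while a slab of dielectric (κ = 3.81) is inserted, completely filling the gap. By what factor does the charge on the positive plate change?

Battery connected ⇒ V is held fixed.
C₂ = 3.81 C₁ and Q = CV, so Q₂/Q₁ = C₂/C₁ = 3.81.

3.81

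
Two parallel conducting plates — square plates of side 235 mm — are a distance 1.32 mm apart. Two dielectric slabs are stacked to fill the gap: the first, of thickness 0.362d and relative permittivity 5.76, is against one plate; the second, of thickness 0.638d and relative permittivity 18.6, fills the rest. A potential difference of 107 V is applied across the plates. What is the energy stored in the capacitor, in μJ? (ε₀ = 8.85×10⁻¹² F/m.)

A = (235 mm)² = 5.52×10⁻² m².
Stacked slabs ⇒ two capacitors in series, each with the full plate area.
C₁ = κ₁ε₀A/d₁ = 5.76 × 8.85×10⁻¹² × 5.52×10⁻² / 4.78×10⁻⁴ = 5.89×10⁻⁹ F.
C₂ = κ₂ε₀A/d₂ = 18.6 × 8.85×10⁻¹² × 5.52×10⁻² / 8.42×10⁻⁴ = 1.08×10⁻⁸ F.
C = (1/C₁ + 1/C₂)⁻¹ = 3.81×10⁻⁹ F.
U = ½CV² = ½ × 3.81×10⁻⁹ × (107)² = 2.18×10⁻⁵ J.

21.8 μJ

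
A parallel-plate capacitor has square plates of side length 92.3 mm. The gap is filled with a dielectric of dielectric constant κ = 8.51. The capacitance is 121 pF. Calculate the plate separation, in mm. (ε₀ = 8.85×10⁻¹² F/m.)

d ≈ 5.30 mm

A = (92.3 mm)² = 8.52×10⁻³ m².
d = κε₀A/C = 8.51 × 8.85×10⁻¹² × 8.52×10⁻³ / 1.21×10⁻¹⁰ = 5.30×10⁻³ m.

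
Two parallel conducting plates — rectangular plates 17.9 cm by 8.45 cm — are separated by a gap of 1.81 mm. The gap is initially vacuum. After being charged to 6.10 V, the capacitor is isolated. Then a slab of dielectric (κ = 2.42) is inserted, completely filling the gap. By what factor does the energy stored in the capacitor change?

Isolated ⇒ Q is held fixed.
C₂ = 2.42 C₁ and U = Q²/(2C), so U₂/U₁ = C₁/C₂ = 0.413.

0.413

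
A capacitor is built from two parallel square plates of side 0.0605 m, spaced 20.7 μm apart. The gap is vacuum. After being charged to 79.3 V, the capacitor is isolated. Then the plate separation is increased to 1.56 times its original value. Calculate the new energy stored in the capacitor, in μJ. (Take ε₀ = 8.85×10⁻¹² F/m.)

A = (0.0605 m)² = 3.66×10⁻³ m².
Initially C₁ = ε₀A/d = 8.85×10⁻¹² × 3.66×10⁻³ / 2.07×10⁻⁵ = 1.56×10⁻⁹ F.
U₁ = 4.92×10⁻⁶ J.
Isolated ⇒ Q is held fixed. C₂ = 0.641 C₁ and U = Q²/(2C), so U₂/U₁ = C₁/C₂ = 1.56.
U₂ = 1.56 × 4.92×10⁻⁶ = 7.68×10⁻⁶ J.

U ≈ 7.68 μJ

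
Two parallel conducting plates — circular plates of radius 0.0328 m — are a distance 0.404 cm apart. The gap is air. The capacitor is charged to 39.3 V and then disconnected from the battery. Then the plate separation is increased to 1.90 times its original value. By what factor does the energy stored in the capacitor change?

1.90

Isolated ⇒ Q is held fixed.
C₂ = 0.526 C₁ and U = Q²/(2C), so U₂/U₁ = C₁/C₂ = 1.90.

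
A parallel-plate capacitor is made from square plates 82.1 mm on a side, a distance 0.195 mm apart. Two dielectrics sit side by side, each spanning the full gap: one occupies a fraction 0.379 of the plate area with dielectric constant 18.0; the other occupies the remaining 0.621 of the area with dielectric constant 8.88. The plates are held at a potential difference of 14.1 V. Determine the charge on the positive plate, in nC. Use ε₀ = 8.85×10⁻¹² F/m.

A = (82.1 mm)² = 6.74×10⁻³ m².
Side-by-side slabs ⇒ two capacitors in parallel, each spanning the full gap.
C₁ = κ₁ε₀A₁/d = 18.0 × 8.85×10⁻¹² × 2.55×10⁻³ / 1.95×10⁻⁴ = 2.09×10⁻⁹ F.
C₂ = κ₂ε₀A₂/d = 8.88 × 8.85×10⁻¹² × 4.19×10⁻³ / 1.95×10⁻⁴ = 1.69×10⁻⁹ F.
C = C₁ + C₂ = 3.77×10⁻⁹ F.
Q = CV = 3.77×10⁻⁹ × 14.1 = 5.32×10⁻⁸ C.

Q ≈ 53.2 nC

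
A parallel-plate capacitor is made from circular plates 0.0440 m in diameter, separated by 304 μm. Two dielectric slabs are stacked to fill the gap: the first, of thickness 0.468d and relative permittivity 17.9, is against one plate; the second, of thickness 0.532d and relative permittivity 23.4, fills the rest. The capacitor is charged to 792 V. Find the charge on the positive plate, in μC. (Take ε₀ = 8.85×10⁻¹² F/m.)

Q ≈ 0.717 μC

A = π(0.0440/2 m)² = 1.52×10⁻³ m².
Stacked slabs ⇒ two capacitors in series, each with the full plate area.
C₁ = κ₁ε₀A/d₁ = 17.9 × 8.85×10⁻¹² × 1.52×10⁻³ / 1.42×10⁻⁴ = 1.69×10⁻⁹ F.
C₂ = κ₂ε₀A/d₂ = 23.4 × 8.85×10⁻¹² × 1.52×10⁻³ / 1.62×10⁻⁴ = 1.95×10⁻⁹ F.
C = (1/C₁ + 1/C₂)⁻¹ = 9.06×10⁻¹⁰ F.
Q = CV = 9.06×10⁻¹⁰ × 792 = 7.17×10⁻⁷ C.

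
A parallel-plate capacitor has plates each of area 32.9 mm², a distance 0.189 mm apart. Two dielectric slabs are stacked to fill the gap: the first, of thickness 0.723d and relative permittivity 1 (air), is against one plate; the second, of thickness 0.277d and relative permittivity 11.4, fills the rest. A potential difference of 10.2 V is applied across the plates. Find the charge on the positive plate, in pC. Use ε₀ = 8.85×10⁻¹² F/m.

A = 32.9 mm² = 3.29×10⁻⁵ m².
Stacked slabs ⇒ two capacitors in series, each with the full plate area.
C₁ = κ₁ε₀A/d₁ = 1.00 × 8.85×10⁻¹² × 3.29×10⁻⁵ / 1.37×10⁻⁴ = 2.13×10⁻¹² F.
C₂ = κ₂ε₀A/d₂ = 11.4 × 8.85×10⁻¹² × 3.29×10⁻⁵ / 5.24×10⁻⁵ = 6.34×10⁻¹¹ F.
C = (1/C₁ + 1/C₂)⁻¹ = 2.06×10⁻¹² F.
Q = CV = 2.06×10⁻¹² × 10.2 = 2.10×10⁻¹¹ C.

Q ≈ 21.0 pC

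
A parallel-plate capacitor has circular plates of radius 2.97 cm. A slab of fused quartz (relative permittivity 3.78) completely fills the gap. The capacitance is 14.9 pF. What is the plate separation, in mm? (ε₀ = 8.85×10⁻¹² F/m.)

d ≈ 6.22 mm

A = π(2.97 cm)² = 2.77×10⁻³ m².
d = κε₀A/C = 3.78 × 8.85×10⁻¹² × 2.77×10⁻³ / 1.49×10⁻¹¹ = 6.22×10⁻³ m.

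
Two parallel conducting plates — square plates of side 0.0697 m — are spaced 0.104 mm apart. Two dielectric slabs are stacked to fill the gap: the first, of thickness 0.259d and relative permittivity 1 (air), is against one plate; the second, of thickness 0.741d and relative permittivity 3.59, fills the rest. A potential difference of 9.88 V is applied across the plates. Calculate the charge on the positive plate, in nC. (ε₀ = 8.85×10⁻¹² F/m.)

8.78 nC

A = (0.0697 m)² = 4.86×10⁻³ m².
Stacked slabs ⇒ two capacitors in series, each with the full plate area.
C₁ = κ₁ε₀A/d₁ = 1.00 × 8.85×10⁻¹² × 4.86×10⁻³ / 2.69×10⁻⁵ = 1.60×10⁻⁹ F.
C₂ = κ₂ε₀A/d₂ = 3.59 × 8.85×10⁻¹² × 4.86×10⁻³ / 7.71×10⁻⁵ = 2.00×10⁻⁹ F.
C = (1/C₁ + 1/C₂)⁻¹ = 8.88×10⁻¹⁰ F.
Q = CV = 8.88×10⁻¹⁰ × 9.88 = 8.78×10⁻⁹ C.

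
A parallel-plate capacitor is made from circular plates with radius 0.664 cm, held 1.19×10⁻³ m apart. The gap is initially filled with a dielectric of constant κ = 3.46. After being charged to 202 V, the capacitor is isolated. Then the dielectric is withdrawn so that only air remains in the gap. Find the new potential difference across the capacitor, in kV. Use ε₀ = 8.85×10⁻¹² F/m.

V ≈ 0.699 kV

A = π(0.664 cm)² = 1.39×10⁻⁴ m².
Initially C₁ = κε₀A/d = 3.46 × 8.85×10⁻¹² × 1.39×10⁻⁴ / 1.19×10⁻³ = 3.56×10⁻¹² F.
V₁ = 2.02×10² V.
Isolated ⇒ Q is held fixed. C₂ = 0.289 C₁ and V = Q/C, so V₂/V₁ = C₁/C₂ = 3.46.
V₂ = 3.46 × 2.02×10² = 6.99×10² V.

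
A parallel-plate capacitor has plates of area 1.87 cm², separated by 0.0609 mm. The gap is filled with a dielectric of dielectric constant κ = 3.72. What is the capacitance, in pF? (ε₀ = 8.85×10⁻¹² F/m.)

A = 1.87 cm² = 1.87×10⁻⁴ m².
C = κε₀A/d = 3.72 × 8.85×10⁻¹² × 1.87×10⁻⁴ / 6.09×10⁻⁵ = 1.01×10⁻¹⁰ F.

C ≈ 101 pF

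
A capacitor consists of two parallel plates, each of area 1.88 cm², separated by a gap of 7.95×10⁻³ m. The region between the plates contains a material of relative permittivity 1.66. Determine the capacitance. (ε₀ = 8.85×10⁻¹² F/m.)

A = 1.88 cm² = 1.88×10⁻⁴ m².
C = κε₀A/d = 1.66 × 8.85×10⁻¹² × 1.88×10⁻⁴ / 7.95×10⁻³ = 3.47×10⁻¹³ F.

C ≈ 3.47×10⁻⁴ nF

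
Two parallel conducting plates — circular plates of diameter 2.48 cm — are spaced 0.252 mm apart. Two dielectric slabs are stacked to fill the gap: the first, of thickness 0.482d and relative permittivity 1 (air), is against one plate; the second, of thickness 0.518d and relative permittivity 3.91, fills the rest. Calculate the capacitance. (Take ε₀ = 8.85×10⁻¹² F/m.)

27.6 pF

A = π(2.48/2 cm)² = 4.83×10⁻⁴ m².
Stacked slabs ⇒ two capacitors in series, each with the full plate area.
C₁ = κ₁ε₀A/d₁ = 1.00 × 8.85×10⁻¹² × 4.83×10⁻⁴ / 1.21×10⁻⁴ = 3.52×10⁻¹¹ F.
C₂ = κ₂ε₀A/d₂ = 3.91 × 8.85×10⁻¹² × 4.83×10⁻⁴ / 1.31×10⁻⁴ = 1.28×10⁻¹⁰ F.
C = (1/C₁ + 1/C₂)⁻¹ = 2.76×10⁻¹¹ F.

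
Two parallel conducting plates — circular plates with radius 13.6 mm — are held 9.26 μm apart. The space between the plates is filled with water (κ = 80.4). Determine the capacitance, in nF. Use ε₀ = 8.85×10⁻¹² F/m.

A = π(13.6 mm)² = 5.81×10⁻⁴ m².
C = κε₀A/d = 80.4 × 8.85×10⁻¹² × 5.81×10⁻⁴ / 9.26×10⁻⁶ = 4.46×10⁻⁸ F.

44.6 nF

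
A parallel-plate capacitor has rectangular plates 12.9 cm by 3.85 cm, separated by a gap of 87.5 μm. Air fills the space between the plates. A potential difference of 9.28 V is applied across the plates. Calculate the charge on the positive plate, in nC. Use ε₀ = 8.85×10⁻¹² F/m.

Q ≈ 4.66 nC

A = 12.9 × 3.85 cm² = 4.97×10⁻³ m².
C = ε₀A/d = 8.85×10⁻¹² × 4.97×10⁻³ / 8.75×10⁻⁵ = 5.02×10⁻¹⁰ F.
Q = CV = 5.02×10⁻¹⁰ × 9.28 = 4.66×10⁻⁹ C.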